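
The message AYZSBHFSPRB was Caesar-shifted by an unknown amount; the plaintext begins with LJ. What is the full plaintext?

From the crib: A(0)−L(11)=-11≡15, so the shift is 15.
Subtract 15 from each ciphertext letter:
A(0): 0−15=-15≡11 → L
Y(24): 24−15=9 → J
Z(25): 25−15=10 → K
S(18): 18−15=3 → D
B(1): 1−15=-14≡12 → M
H(7): 7−15=-8≡18 → S
F(5): 5−15=-10≡16 → Q
S(18): 18−15=3 → D
P(15): 15−15=0 → A
R(17): 17−15=2 → C
B(1): 1−15=-14≡12 → M

LJKDMSQDACM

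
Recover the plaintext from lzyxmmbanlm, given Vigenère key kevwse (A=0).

bvdbuirwspu

Repeat the key across the ciphertext: kevwsekevws
l(11)−k(10): 1 → b
z(25)−e(4): 21 → v
y(24)−v(21): 3 → d
x(23)−w(22): 1 → b
m(12)−s(18): -6≡20 → u
m(12)−e(4): 8 → i
b(1)−k(10): -9≡17 → r
a(0)−e(4): -4≡22 → w
n(13)−v(21): -8≡18 → s
l(11)−w(22): -11≡15 → p
m(12)−s(18): -6≡20 → u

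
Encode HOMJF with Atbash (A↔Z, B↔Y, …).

SLNQU

H(7) → S(18)
O(14) → L(11)
M(12) → N(13)
J(9) → Q(16)
F(5) → U(20)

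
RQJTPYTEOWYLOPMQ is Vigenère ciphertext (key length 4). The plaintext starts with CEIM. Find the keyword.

Subtract each crib letter from the matching ciphertext letter (mod 26):
R(17)−C(2)=15 → P
Q(16)−E(4)=12 → M
J(9)−I(8)=1 → B
T(19)−M(12)=7 → H

PMBH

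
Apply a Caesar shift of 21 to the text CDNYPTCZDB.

XYITKOXUYW

C(2): 2+21=23 → X
D(3): 3+21=24 → Y
N(13): 13+21=34≡8 → I
Y(24): 24+21=45≡19 → T
P(15): 15+21=36≡10 → K
T(19): 19+21=40≡14 → O
C(2): 2+21=23 → X
Z(25): 25+21=46≡20 → U
D(3): 3+21=24 → Y
B(1): 1+21=22 → W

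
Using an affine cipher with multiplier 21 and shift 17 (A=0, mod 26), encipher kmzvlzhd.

tjwqowic

k(10): 21·10+17=227≡19 → t
m(12): 21·12+17=269≡9 → j
z(25): 21·25+17=542≡22 → w
v(21): 21·21+17=458≡16 → q
l(11): 21·11+17=248≡14 → o
z(25): 21·25+17=542≡22 → w
h(7): 21·7+17=164≡8 → i
d(3): 21·3+17=80≡2 → c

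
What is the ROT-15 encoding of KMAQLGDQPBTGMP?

ZBPFAVSFEQIVBE

K(10): 10+15=25 → Z
M(12): 12+15=27≡1 → B
A(0): 0+15=15 → P
Q(16): 16+15=31≡5 → F
L(11): 11+15=26≡0 → A
G(6): 6+15=21 → V
D(3): 3+15=18 → S
Q(16): 16+15=31≡5 → F
P(15): 15+15=30≡4 → E
B(1): 1+15=16 → Q
T(19): 19+15=34≡8 → I
G(6): 6+15=21 → V
M(12): 12+15=27≡1 → B
P(15): 15+15=30≡4 → E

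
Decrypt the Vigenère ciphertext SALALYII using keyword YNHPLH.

UNELARKV

Repeat the key across the ciphertext: YNHPLHYN
S(18)−Y(24): -6≡20 → U
A(0)−N(13): -13≡13 → N
L(11)−H(7): 4 → E
A(0)−P(15): -15≡11 → L
L(11)−L(11): 0 → A
Y(24)−H(7): 17 → R
I(8)−Y(24): -16≡10 → K
I(8)−N(13): -5≡21 → V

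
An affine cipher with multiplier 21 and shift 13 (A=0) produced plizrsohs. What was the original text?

The inverse of 21 mod 26 is 5, since 21·5=105≡1. Apply D(y)=5·(y−13) mod 26:
p(15): 5·(15−13)=10 → k
l(11): 5·(11−13)=-10≡16 → q
i(8): 5·(8−13)=-25≡1 → b
z(25): 5·(25−13)=60≡8 → i
r(17): 5·(17−13)=20 → u
s(18): 5·(18−13)=25 → z
o(14): 5·(14−13)=5 → f
h(7): 5·(7−13)=-30≡22 → w
s(18): 5·(18−13)=25 → z

kqbiuzfwz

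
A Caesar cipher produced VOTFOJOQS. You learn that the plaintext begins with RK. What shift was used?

From the crib: V(21)−R(17)=4, so the shift is 4.

4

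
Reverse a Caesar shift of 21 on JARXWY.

J(9): 9−21=-12≡14 → O
A(0): 0−21=-21≡5 → F
R(17): 17−21=-4≡22 → W
X(23): 23−21=2 → C
W(22): 22−21=1 → B
Y(24): 24−21=3 → D

OFWCBD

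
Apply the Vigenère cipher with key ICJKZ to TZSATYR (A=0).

Repeat the key across the message: ICJKZIC
T(19)+I(8): 27≡1 → B
Z(25)+C(2): 27≡1 → B
S(18)+J(9): 27≡1 → B
A(0)+K(10): 10 → K
T(19)+Z(25): 44≡18 → S
Y(24)+I(8): 32≡6 → G
R(17)+C(2): 19 → T

BBBKSGT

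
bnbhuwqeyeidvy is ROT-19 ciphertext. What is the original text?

b(1): 1−19=-18≡8 → i
n(13): 13−19=-6≡20 → u
b(1): 1−19=-18≡8 → i
h(7): 7−19=-12≡14 → o
u(20): 20−19=1 → b
w(22): 22−19=3 → d
q(16): 16−19=-3≡23 → x
e(4): 4−19=-15≡11 → l
y(24): 24−19=5 → f
e(4): 4−19=-15≡11 → l
i(8): 8−19=-11≡15 → p
d(3): 3−19=-16≡10 → k
v(21): 21−19=2 → c
y(24): 24−19=5 → f

iuiobdxlflpkcf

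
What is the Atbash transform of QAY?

Q(16) → J(9)
A(0) → Z(25)
Y(24) → B(1)

JZB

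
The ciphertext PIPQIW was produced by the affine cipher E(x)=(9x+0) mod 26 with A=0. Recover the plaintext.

The inverse of 9 mod 26 is 3, since 9·3=27≡1. Apply D(y)=3·(y−0) mod 26:
P(15): 3·(15−0)=45≡19 → T
I(8): 3·(8−0)=24 → Y
P(15): 3·(15−0)=45≡19 → T
Q(16): 3·(16−0)=48≡22 → W
I(8): 3·(8−0)=24 → Y
W(22): 3·(22−0)=66≡14 → O

TYTWYO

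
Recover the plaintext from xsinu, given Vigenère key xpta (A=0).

adpnx

Repeat the key across the ciphertext: xptax
x(23)−x(23): 0 → a
s(18)−p(15): 3 → d
i(8)−t(19): -11≡15 → p
n(13)−a(0): 13 → n
u(20)−x(23): -3≡23 → x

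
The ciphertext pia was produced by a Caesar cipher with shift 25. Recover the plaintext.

p(15): 15−25=-10≡16 → q
i(8): 8−25=-17≡9 → j
a(0): 0−25=-25≡1 → b

qjb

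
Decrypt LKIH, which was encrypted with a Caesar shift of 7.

EDBA

L(11): 11−7=4 → E
K(10): 10−7=3 → D
I(8): 8−7=1 → B
H(7): 7−7=0 → A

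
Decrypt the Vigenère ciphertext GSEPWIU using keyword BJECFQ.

Repeat the key across the ciphertext: BJECFQB
G(6)−B(1): 5 → F
S(18)−J(9): 9 → J
E(4)−E(4): 0 → A
P(15)−C(2): 13 → N
W(22)−F(5): 17 → R
I(8)−Q(16): -8≡18 → S
U(20)−B(1): 19 → T

FJANRST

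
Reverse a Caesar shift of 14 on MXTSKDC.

YJFEWPO

M(12): 12−14=-2≡24 → Y
X(23): 23−14=9 → J
T(19): 19−14=5 → F
S(18): 18−14=4 → E
K(10): 10−14=-4≡22 → W
D(3): 3−14=-11≡15 → P
C(2): 2−14=-12≡14 → O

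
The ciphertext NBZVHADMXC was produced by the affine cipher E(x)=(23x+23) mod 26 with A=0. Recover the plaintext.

MQISOZYVAH

The inverse of 23 mod 26 is 17, since 23·17=391≡1. Apply D(y)=17·(y−23) mod 26:
N(13): 17·(13−23)=-170≡12 → M
B(1): 17·(1−23)=-374≡16 → Q
Z(25): 17·(25−23)=34≡8 → I
V(21): 17·(21−23)=-34≡18 → S
H(7): 17·(7−23)=-272≡14 → O
A(0): 17·(0−23)=-391≡25 → Z
D(3): 17·(3−23)=-340≡24 → Y
M(12): 17·(12−23)=-187≡21 → V
X(23): 17·(23−23)=0 → A
C(2): 17·(2−23)=-357≡7 → H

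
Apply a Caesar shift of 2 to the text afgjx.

chilz

a(0): 0+2=2 → c
f(5): 5+2=7 → h
g(6): 6+2=8 → i
j(9): 9+2=11 → l
x(23): 23+2=25 → z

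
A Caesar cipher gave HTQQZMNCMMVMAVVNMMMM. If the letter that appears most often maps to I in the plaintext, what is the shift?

4

The most frequent ciphertext letter is M (appears 8 times).
M is position 12; I is position 8.
Shift = 4.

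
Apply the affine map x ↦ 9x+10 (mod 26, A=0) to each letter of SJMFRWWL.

S(18): 9·18+10=172≡16 → Q
J(9): 9·9+10=91≡13 → N
M(12): 9·12+10=118≡14 → O
F(5): 9·5+10=55≡3 → D
R(17): 9·17+10=163≡7 → H
W(22): 9·22+10=208≡0 → A
W(22): 9·22+10=208≡0 → A
L(11): 9·11+10=109≡5 → F

QNODHAAF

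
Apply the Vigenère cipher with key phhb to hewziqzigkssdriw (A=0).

Repeat the key across the message: phhbphhbphhbphhb
h(7)+p(15): 22 → w
e(4)+h(7): 11 → l
w(22)+h(7): 29≡3 → d
z(25)+b(1): 26≡0 → a
i(8)+p(15): 23 → x
q(16)+h(7): 23 → x
z(25)+h(7): 32≡6 → g
i(8)+b(1): 9 → j
g(6)+p(15): 21 → v
k(10)+h(7): 17 → r
s(18)+h(7): 25 → z
s(18)+b(1): 19 → t
d(3)+p(15): 18 → s
r(17)+h(7): 24 → y
i(8)+h(7): 15 → p
w(22)+b(1): 23 → x

wldaxxgjvrztsypx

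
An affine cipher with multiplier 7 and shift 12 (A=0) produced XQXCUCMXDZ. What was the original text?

JIJGQGAJVN

The inverse of 7 mod 26 is 15, since 7·15=105≡1. Apply D(y)=15·(y−12) mod 26:
X(23): 15·(23−12)=165≡9 → J
Q(16): 15·(16−12)=60≡8 → I
X(23): 15·(23−12)=165≡9 → J
C(2): 15·(2−12)=-150≡6 → G
U(20): 15·(20−12)=120≡16 → Q
C(2): 15·(2−12)=-150≡6 → G
M(12): 15·(12−12)=0 → A
X(23): 15·(23−12)=165≡9 → J
D(3): 15·(3−12)=-135≡21 → V
Z(25): 15·(25−12)=195≡13 → N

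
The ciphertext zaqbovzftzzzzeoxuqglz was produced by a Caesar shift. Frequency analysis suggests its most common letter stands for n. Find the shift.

12

The most frequent ciphertext letter is z (appears 7 times).
z is position 25; n is position 13.
Shift = 12.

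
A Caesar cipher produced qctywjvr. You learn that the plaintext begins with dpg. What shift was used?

From the crib: q(16)−d(3)=13, so the shift is 13.

13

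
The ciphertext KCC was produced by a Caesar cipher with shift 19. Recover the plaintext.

K(10): 10−19=-9≡17 → R
C(2): 2−19=-17≡9 → J
C(2): 2−19=-17≡9 → J

RJJ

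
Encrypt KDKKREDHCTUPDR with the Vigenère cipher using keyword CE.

Repeat the key across the message: CECECECECECECE
K(10)+C(2): 12 → M
D(3)+E(4): 7 → H
K(10)+C(2): 12 → M
K(10)+E(4): 14 → O
R(17)+C(2): 19 → T
E(4)+E(4): 8 → I
D(3)+C(2): 5 → F
H(7)+E(4): 11 → L
C(2)+C(2): 4 → E
T(19)+E(4): 23 → X
U(20)+C(2): 22 → W
P(15)+E(4): 19 → T
D(3)+C(2): 5 → F
R(17)+E(4): 21 → V

MHMOTIFLEXWTFV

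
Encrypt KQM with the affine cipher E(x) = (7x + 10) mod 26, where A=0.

K(10): 7·10+10=80≡2 → C
Q(16): 7·16+10=122≡18 → S
M(12): 7·12+10=94≡16 → Q

CSQ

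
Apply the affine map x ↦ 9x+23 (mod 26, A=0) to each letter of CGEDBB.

PZHYGG

C(2): 9·2+23=41≡15 → P
G(6): 9·6+23=77≡25 → Z
E(4): 9·4+23=59≡7 → H
D(3): 9·3+23=50≡24 → Y
B(1): 9·1+23=32≡6 → G
B(1): 9·1+23=32≡6 → G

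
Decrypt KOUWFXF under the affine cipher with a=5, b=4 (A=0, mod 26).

The inverse of 5 mod 26 is 21, since 5·21=105≡1. Apply D(y)=21·(y−4) mod 26:
K(10): 21·(10−4)=126≡22 → W
O(14): 21·(14−4)=210≡2 → C
U(20): 21·(20−4)=336≡24 → Y
W(22): 21·(22−4)=378≡14 → O
F(5): 21·(5−4)=21 → V
X(23): 21·(23−4)=399≡9 → J
F(5): 21·(5−4)=21 → V

WCYOVJV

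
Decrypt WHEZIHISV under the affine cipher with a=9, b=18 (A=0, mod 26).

The inverse of 9 mod 26 is 3, since 9·3=27≡1. Apply D(y)=3·(y−18) mod 26:
W(22): 3·(22−18)=12 → M
H(7): 3·(7−18)=-33≡19 → T
E(4): 3·(4−18)=-42≡10 → K
Z(25): 3·(25−18)=21 → V
I(8): 3·(8−18)=-30≡22 → W
H(7): 3·(7−18)=-33≡19 → T
I(8): 3·(8−18)=-30≡22 → W
S(18): 3·(18−18)=0 → A
V(21): 3·(21−18)=9 → J

MTKVWTWAJ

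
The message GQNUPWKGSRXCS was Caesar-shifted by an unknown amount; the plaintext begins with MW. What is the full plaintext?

From the crib: G(6)−M(12)=-6≡20, so the shift is 20.
Subtract 20 from each ciphertext letter:
G(6): 6−20=-14≡12 → M
Q(16): 16−20=-4≡22 → W
N(13): 13−20=-7≡19 → T
U(20): 20−20=0 → A
P(15): 15−20=-5≡21 → V
W(22): 22−20=2 → C
K(10): 10−20=-10≡16 → Q
G(6): 6−20=-14≡12 → M
S(18): 18−20=-2≡24 → Y
R(17): 17−20=-3≡23 → X
X(23): 23−20=3 → D
C(2): 2−20=-18≡8 → I
S(18): 18−20=-2≡24 → Y

MWTAVCQMYXDIY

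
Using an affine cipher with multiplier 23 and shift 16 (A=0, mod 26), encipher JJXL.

PPZJ

J(9): 23·9+16=223≡15 → P
J(9): 23·9+16=223≡15 → P
X(23): 23·23+16=545≡25 → Z
L(11): 23·11+16=269≡9 → J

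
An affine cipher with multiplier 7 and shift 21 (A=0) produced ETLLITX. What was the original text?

FWGGNWE

The inverse of 7 mod 26 is 15, since 7·15=105≡1. Apply D(y)=15·(y−21) mod 26:
E(4): 15·(4−21)=-255≡5 → F
T(19): 15·(19−21)=-30≡22 → W
L(11): 15·(11−21)=-150≡6 → G
L(11): 15·(11−21)=-150≡6 → G
I(8): 15·(8−21)=-195≡13 → N
T(19): 15·(19−21)=-30≡22 → W
X(23): 15·(23−21)=30≡4 → E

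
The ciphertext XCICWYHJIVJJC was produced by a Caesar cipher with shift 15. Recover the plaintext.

INTNHJSUTGUUN

X(23): 23−15=8 → I
C(2): 2−15=-13≡13 → N
I(8): 8−15=-7≡19 → T
C(2): 2−15=-13≡13 → N
W(22): 22−15=7 → H
Y(24): 24−15=9 → J
H(7): 7−15=-8≡18 → S
J(9): 9−15=-6≡20 → U
I(8): 8−15=-7≡19 → T
V(21): 21−15=6 → G
J(9): 9−15=-6≡20 → U
J(9): 9−15=-6≡20 → U
C(2): 2−15=-13≡13 → N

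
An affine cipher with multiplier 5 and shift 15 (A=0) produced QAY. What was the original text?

VXH

The inverse of 5 mod 26 is 21, since 5·21=105≡1. Apply D(y)=21·(y−15) mod 26:
Q(16): 21·(16−15)=21 → V
A(0): 21·(0−15)=-315≡23 → X
Y(24): 21·(24−15)=189≡7 → H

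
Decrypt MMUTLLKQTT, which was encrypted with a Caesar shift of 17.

VVDCUUTZCC

M(12): 12−17=-5≡21 → V
M(12): 12−17=-5≡21 → V
U(20): 20−17=3 → D
T(19): 19−17=2 → C
L(11): 11−17=-6≡20 → U
L(11): 11−17=-6≡20 → U
K(10): 10−17=-7≡19 → T
Q(16): 16−17=-1≡25 → Z
T(19): 19−17=2 → C
T(19): 19−17=2 → C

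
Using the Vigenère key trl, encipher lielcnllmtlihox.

Repeat the key across the message: trltrltrltrltrl
l(11)+t(19): 30≡4 → e
i(8)+r(17): 25 → z
e(4)+l(11): 15 → p
l(11)+t(19): 30≡4 → e
c(2)+r(17): 19 → t
n(13)+l(11): 24 → y
l(11)+t(19): 30≡4 → e
l(11)+r(17): 28≡2 → c
m(12)+l(11): 23 → x
t(19)+t(19): 38≡12 → m
l(11)+r(17): 28≡2 → c
i(8)+l(11): 19 → t
h(7)+t(19): 26≡0 → a
o(14)+r(17): 31≡5 → f
x(23)+l(11): 34≡8 → i

ezpetyecxmctafi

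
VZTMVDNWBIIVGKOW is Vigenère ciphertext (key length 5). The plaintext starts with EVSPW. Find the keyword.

Subtract each crib letter from the matching ciphertext letter (mod 26):
V(21)−E(4)=17 → R
Z(25)−V(21)=4 → E
T(19)−S(18)=1 → B
M(12)−P(15)=-3≡23 → X
V(21)−W(22)=-1≡25 → Z

REBXZ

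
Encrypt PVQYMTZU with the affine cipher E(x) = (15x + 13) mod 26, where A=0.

P(15): 15·15+13=238≡4 → E
V(21): 15·21+13=328≡16 → Q
Q(16): 15·16+13=253≡19 → T
Y(24): 15·24+13=373≡9 → J
M(12): 15·12+13=193≡11 → L
T(19): 15·19+13=298≡12 → M
Z(25): 15·25+13=388≡24 → Y
U(20): 15·20+13=313≡1 → B

EQTJLMYB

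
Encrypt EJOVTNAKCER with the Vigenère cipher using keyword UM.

Repeat the key across the message: UMUMUMUMUMU
E(4)+U(20): 24 → Y
J(9)+M(12): 21 → V
O(14)+U(20): 34≡8 → I
V(21)+M(12): 33≡7 → H
T(19)+U(20): 39≡13 → N
N(13)+M(12): 25 → Z
A(0)+U(20): 20 → U
K(10)+M(12): 22 → W
C(2)+U(20): 22 → W
E(4)+M(12): 16 → Q
R(17)+U(20): 37≡11 → L

YVIHNZUWWQL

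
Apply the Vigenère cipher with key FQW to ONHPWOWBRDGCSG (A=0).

TDDUMKBRNIWYXW

Repeat the key across the message: FQWFQWFQWFQWFQ
O(14)+F(5): 19 → T
N(13)+Q(16): 29≡3 → D
H(7)+W(22): 29≡3 → D
P(15)+F(5): 20 → U
W(22)+Q(16): 38≡12 → M
O(14)+W(22): 36≡10 → K
W(22)+F(5): 27≡1 → B
B(1)+Q(16): 17 → R
R(17)+W(22): 39≡13 → N
D(3)+F(5): 8 → I
G(6)+Q(16): 22 → W
C(2)+W(22): 24 → Y
S(18)+F(5): 23 → X
G(6)+Q(16): 22 → W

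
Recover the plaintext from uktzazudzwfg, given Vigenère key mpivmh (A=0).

ivleosiorbtz

Repeat the key across the ciphertext: mpivmhmpivmh
u(20)−m(12): 8 → i
k(10)−p(15): -5≡21 → v
t(19)−i(8): 11 → l
z(25)−v(21): 4 → e
a(0)−m(12): -12≡14 → o
z(25)−h(7): 18 → s
u(20)−m(12): 8 → i
d(3)−p(15): -12≡14 → o
z(25)−i(8): 17 → r
w(22)−v(21): 1 → b
f(5)−m(12): -7≡19 → t
g(6)−h(7): -1≡25 → z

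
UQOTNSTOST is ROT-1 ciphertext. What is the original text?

U(20): 20−1=19 → T
Q(16): 16−1=15 → P
O(14): 14−1=13 → N
T(19): 19−1=18 → S
N(13): 13−1=12 → M
S(18): 18−1=17 → R
T(19): 19−1=18 → S
O(14): 14−1=13 → N
S(18): 18−1=17 → R
T(19): 19−1=18 → S

TPNSMRSNRS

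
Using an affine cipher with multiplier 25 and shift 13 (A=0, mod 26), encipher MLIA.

M(12): 25·12+13=313≡1 → B
L(11): 25·11+13=288≡2 → C
I(8): 25·8+13=213≡5 → F
A(0): 25·0+13=13 → N

BCFN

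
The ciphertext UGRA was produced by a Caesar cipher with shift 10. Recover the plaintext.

KWHQ

U(20): 20−10=10 → K
G(6): 6−10=-4≡22 → W
R(17): 17−10=7 → H
A(0): 0−10=-10≡16 → Q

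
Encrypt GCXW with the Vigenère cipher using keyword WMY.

COVS

Repeat the key across the message: WMYW
G(6)+W(22): 28≡2 → C
C(2)+M(12): 14 → O
X(23)+Y(24): 47≡21 → V
W(22)+W(22): 44≡18 → S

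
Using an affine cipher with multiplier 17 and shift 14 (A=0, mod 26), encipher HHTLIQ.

DDZTUA

H(7): 17·7+14=133≡3 → D
H(7): 17·7+14=133≡3 → D
T(19): 17·19+14=337≡25 → Z
L(11): 17·11+14=201≡19 → T
I(8): 17·8+14=150≡20 → U
Q(16): 17·16+14=286≡0 → A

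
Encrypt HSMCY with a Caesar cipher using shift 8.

H(7): 7+8=15 → P
S(18): 18+8=26≡0 → A
M(12): 12+8=20 → U
C(2): 2+8=10 → K
Y(24): 24+8=32≡6 → G

PAUKG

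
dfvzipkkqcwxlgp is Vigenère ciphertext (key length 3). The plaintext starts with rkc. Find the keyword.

mvt

Subtract each crib letter from the matching ciphertext letter (mod 26):
d(3)−r(17)=-14≡12 → m
f(5)−k(10)=-5≡21 → v
v(21)−c(2)=19 → t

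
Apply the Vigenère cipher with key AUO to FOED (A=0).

Repeat the key across the message: AUOA
F(5)+A(0): 5 → F
O(14)+U(20): 34≡8 → I
E(4)+O(14): 18 → S
D(3)+A(0): 3 → D

FISD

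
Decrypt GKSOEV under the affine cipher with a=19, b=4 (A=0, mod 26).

WOYGAF

The inverse of 19 mod 26 is 11, since 19·11=209≡1. Apply D(y)=11·(y−4) mod 26:
G(6): 11·(6−4)=22 → W
K(10): 11·(10−4)=66≡14 → O
S(18): 11·(18−4)=154≡24 → Y
O(14): 11·(14−4)=110≡6 → G
E(4): 11·(4−4)=0 → A
V(21): 11·(21−4)=187≡5 → F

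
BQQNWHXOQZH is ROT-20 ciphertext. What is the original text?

HWWTCNDUWFN

B(1): 1−20=-19≡7 → H
Q(16): 16−20=-4≡22 → W
Q(16): 16−20=-4≡22 → W
N(13): 13−20=-7≡19 → T
W(22): 22−20=2 → C
H(7): 7−20=-13≡13 → N
X(23): 23−20=3 → D
O(14): 14−20=-6≡20 → U
Q(16): 16−20=-4≡22 → W
Z(25): 25−20=5 → F
H(7): 7−20=-13≡13 → N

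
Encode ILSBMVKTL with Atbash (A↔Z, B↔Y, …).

ROHYNEPGO

I(8) → R(17)
L(11) → O(14)
S(18) → H(7)
B(1) → Y(24)
M(12) → N(13)
V(21) → E(4)
K(10) → P(15)
T(19) → G(6)
L(11) → O(14)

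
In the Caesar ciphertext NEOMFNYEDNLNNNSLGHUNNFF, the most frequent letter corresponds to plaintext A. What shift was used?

13

The most frequent ciphertext letter is N (appears 8 times).
N is position 13; A is position 0.
Shift = 13.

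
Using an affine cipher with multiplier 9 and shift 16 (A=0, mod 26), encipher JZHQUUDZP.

J(9): 9·9+16=97≡19 → T
Z(25): 9·25+16=241≡7 → H
H(7): 9·7+16=79≡1 → B
Q(16): 9·16+16=160≡4 → E
U(20): 9·20+16=196≡14 → O
U(20): 9·20+16=196≡14 → O
D(3): 9·3+16=43≡17 → R
Z(25): 9·25+16=241≡7 → H
P(15): 9·15+16=151≡21 → V

THBEOORHV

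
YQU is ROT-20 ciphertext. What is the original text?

EWA

Y(24): 24−20=4 → E
Q(16): 16−20=-4≡22 → W
U(20): 20−20=0 → A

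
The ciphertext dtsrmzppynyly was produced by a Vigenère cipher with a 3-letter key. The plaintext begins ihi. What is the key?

vmk

Subtract each crib letter from the matching ciphertext letter (mod 26):
d(3)−i(8)=-5≡21 → v
t(19)−h(7)=12 → m
s(18)−i(8)=10 → k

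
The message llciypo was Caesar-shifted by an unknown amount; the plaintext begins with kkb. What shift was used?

1

From the crib: l(11)−k(10)=1, so the shift is 1.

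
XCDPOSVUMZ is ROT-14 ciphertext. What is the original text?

X(23): 23−14=9 → J
C(2): 2−14=-12≡14 → O
D(3): 3−14=-11≡15 → P
P(15): 15−14=1 → B
O(14): 14−14=0 → A
S(18): 18−14=4 → E
V(21): 21−14=7 → H
U(20): 20−14=6 → G
M(12): 12−14=-2≡24 → Y
Z(25): 25−14=11 → L

JOPBAEHGYL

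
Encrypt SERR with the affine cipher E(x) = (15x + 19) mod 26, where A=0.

S(18): 15·18+19=289≡3 → D
E(4): 15·4+19=79≡1 → B
R(17): 15·17+19=274≡14 → O
R(17): 15·17+19=274≡14 → O

DBOO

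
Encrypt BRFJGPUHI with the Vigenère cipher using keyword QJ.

Repeat the key across the message: QJQJQJQJQ
B(1)+Q(16): 17 → R
R(17)+J(9): 26≡0 → A
F(5)+Q(16): 21 → V
J(9)+J(9): 18 → S
G(6)+Q(16): 22 → W
P(15)+J(9): 24 → Y
U(20)+Q(16): 36≡10 → K
H(7)+J(9): 16 → Q
I(8)+Q(16): 24 → Y

RAVSWYKQY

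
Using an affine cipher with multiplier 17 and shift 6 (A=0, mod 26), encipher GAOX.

EGKH

G(6): 17·6+6=108≡4 → E
A(0): 17·0+6=6 → G
O(14): 17·14+6=244≡10 → K
X(23): 17·23+6=397≡7 → H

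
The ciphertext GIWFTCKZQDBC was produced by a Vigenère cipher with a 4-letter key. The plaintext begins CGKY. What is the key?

Subtract each crib letter from the matching ciphertext letter (mod 26):
G(6)−C(2)=4 → E
I(8)−G(6)=2 → C
W(22)−K(10)=12 → M
F(5)−Y(24)=-19≡7 → H

ECMH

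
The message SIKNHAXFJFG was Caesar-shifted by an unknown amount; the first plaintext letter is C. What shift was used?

16

From the crib: S(18)−C(2)=16, so the shift is 16.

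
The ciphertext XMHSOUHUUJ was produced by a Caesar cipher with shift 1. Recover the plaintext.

X(23): 23−1=22 → W
M(12): 12−1=11 → L
H(7): 7−1=6 → G
S(18): 18−1=17 → R
O(14): 14−1=13 → N
U(20): 20−1=19 → T
H(7): 7−1=6 → G
U(20): 20−1=19 → T
U(20): 20−1=19 → T
J(9): 9−1=8 → I

WLGRNTGTTI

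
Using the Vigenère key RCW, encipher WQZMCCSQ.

Repeat the key across the message: RCWRCWRC
W(22)+R(17): 39≡13 → N
Q(16)+C(2): 18 → S
Z(25)+W(22): 47≡21 → V
M(12)+R(17): 29≡3 → D
C(2)+C(2): 4 → E
C(2)+W(22): 24 → Y
S(18)+R(17): 35≡9 → J
Q(16)+C(2): 18 → S

NSVDEYJS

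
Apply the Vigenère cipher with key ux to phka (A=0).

Repeat the key across the message: uxux
p(15)+u(20): 35≡9 → j
h(7)+x(23): 30≡4 → e
k(10)+u(20): 30≡4 → e
a(0)+x(23): 23 → x

jeex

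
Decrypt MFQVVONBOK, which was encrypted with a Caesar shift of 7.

FYJOOHGUHD

M(12): 12−7=5 → F
F(5): 5−7=-2≡24 → Y
Q(16): 16−7=9 → J
V(21): 21−7=14 → O
V(21): 21−7=14 → O
O(14): 14−7=7 → H
N(13): 13−7=6 → G
B(1): 1−7=-6≡20 → U
O(14): 14−7=7 → H
K(10): 10−7=3 → D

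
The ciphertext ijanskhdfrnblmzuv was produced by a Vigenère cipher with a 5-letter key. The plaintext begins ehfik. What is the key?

Subtract each crib letter from the matching ciphertext letter (mod 26):
i(8)−e(4)=4 → e
j(9)−h(7)=2 → c
a(0)−f(5)=-5≡21 → v
n(13)−i(8)=5 → f
s(18)−k(10)=8 → i

ecvfi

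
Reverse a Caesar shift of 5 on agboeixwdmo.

vbwjzdsryhj

a(0): 0−5=-5≡21 → v
g(6): 6−5=1 → b
b(1): 1−5=-4≡22 → w
o(14): 14−5=9 → j
e(4): 4−5=-1≡25 → z
i(8): 8−5=3 → d
x(23): 23−5=18 → s
w(22): 22−5=17 → r
d(3): 3−5=-2≡24 → y
m(12): 12−5=7 → h
o(14): 14−5=9 → j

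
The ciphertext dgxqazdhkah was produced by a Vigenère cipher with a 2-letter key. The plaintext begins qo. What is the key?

ns

Subtract each crib letter from the matching ciphertext letter (mod 26):
d(3)−q(16)=-13≡13 → n
g(6)−o(14)=-8≡18 → s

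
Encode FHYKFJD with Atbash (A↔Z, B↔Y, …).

USBPUQW

F(5) → U(20)
H(7) → S(18)
Y(24) → B(1)
K(10) → P(15)
F(5) → U(20)
J(9) → Q(16)
D(3) → W(22)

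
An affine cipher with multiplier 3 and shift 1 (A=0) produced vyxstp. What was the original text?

The inverse of 3 mod 26 is 9, since 3·9=27≡1. Apply D(y)=9·(y−1) mod 26:
v(21): 9·(21−1)=180≡24 → y
y(24): 9·(24−1)=207≡25 → z
x(23): 9·(23−1)=198≡16 → q
s(18): 9·(18−1)=153≡23 → x
t(19): 9·(19−1)=162≡6 → g
p(15): 9·(15−1)=126≡22 → w

yzqxgw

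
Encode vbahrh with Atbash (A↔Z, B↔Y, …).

eyzsis

v(21) → e(4)
b(1) → y(24)
a(0) → z(25)
h(7) → s(18)
r(17) → i(8)
h(7) → s(18)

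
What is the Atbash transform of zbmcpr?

z(25) → a(0)
b(1) → y(24)
m(12) → n(13)
c(2) → x(23)
p(15) → k(10)
r(17) → i(8)

aynxki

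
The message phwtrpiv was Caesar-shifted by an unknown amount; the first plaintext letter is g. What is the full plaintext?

gynkigzm

From the crib: p(15)−g(6)=9, so the shift is 9.
Subtract 9 from each ciphertext letter:
p(15): 15−9=6 → g
h(7): 7−9=-2≡24 → y
w(22): 22−9=13 → n
t(19): 19−9=10 → k
r(17): 17−9=8 → i
p(15): 15−9=6 → g
i(8): 8−9=-1≡25 → z
v(21): 21−9=12 → m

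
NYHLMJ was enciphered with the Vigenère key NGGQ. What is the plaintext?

Repeat the key across the ciphertext: NGGQNG
N(13)−N(13): 0 → A
Y(24)−G(6): 18 → S
H(7)−G(6): 1 → B
L(11)−Q(16): -5≡21 → V
M(12)−N(13): -1≡25 → Z
J(9)−G(6): 3 → D

ASBVZD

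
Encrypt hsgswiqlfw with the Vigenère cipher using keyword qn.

Repeat the key across the message: qnqnqnqnqn
h(7)+q(16): 23 → x
s(18)+n(13): 31≡5 → f
g(6)+q(16): 22 → w
s(18)+n(13): 31≡5 → f
w(22)+q(16): 38≡12 → m
i(8)+n(13): 21 → v
q(16)+q(16): 32≡6 → g
l(11)+n(13): 24 → y
f(5)+q(16): 21 → v
w(22)+n(13): 35≡9 → j

xfwfmvgyvj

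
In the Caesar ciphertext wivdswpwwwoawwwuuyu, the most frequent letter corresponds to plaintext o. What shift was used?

8

The most frequent ciphertext letter is w (appears 8 times).
w is position 22; o is position 14.
Shift = 8.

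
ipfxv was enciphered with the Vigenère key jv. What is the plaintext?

Repeat the key across the ciphertext: jvjvj
i(8)−j(9): -1≡25 → z
p(15)−v(21): -6≡20 → u
f(5)−j(9): -4≡22 → w
x(23)−v(21): 2 → c
v(21)−j(9): 12 → m

zuwcm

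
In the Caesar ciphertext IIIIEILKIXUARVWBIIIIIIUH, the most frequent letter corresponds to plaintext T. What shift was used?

15

The most frequent ciphertext letter is I (appears 12 times).
I is position 8; T is position 19.
Shift = -11≡15.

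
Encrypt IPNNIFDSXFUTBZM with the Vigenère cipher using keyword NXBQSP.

Repeat the key across the message: NXBQSPNXBQSPNXB
I(8)+N(13): 21 → V
P(15)+X(23): 38≡12 → M
N(13)+B(1): 14 → O
N(13)+Q(16): 29≡3 → D
I(8)+S(18): 26≡0 → A
F(5)+P(15): 20 → U
D(3)+N(13): 16 → Q
S(18)+X(23): 41≡15 → P
X(23)+B(1): 24 → Y
F(5)+Q(16): 21 → V
U(20)+S(18): 38≡12 → M
T(19)+P(15): 34≡8 → I
B(1)+N(13): 14 → O
Z(25)+X(23): 48≡22 → W
M(12)+B(1): 13 → N

VMODAUQPYVMIOWN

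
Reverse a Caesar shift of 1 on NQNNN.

MPMMM

N(13): 13−1=12 → M
Q(16): 16−1=15 → P
N(13): 13−1=12 → M
N(13): 13−1=12 → M
N(13): 13−1=12 → M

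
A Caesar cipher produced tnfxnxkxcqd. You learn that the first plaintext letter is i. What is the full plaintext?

icumcmzmrfs

From the crib: t(19)−i(8)=11, so the shift is 11.
Subtract 11 from each ciphertext letter:
t(19): 19−11=8 → i
n(13): 13−11=2 → c
f(5): 5−11=-6≡20 → u
x(23): 23−11=12 → m
n(13): 13−11=2 → c
x(23): 23−11=12 → m
k(10): 10−11=-1≡25 → z
x(23): 23−11=12 → m
c(2): 2−11=-9≡17 → r
q(16): 16−11=5 → f
d(3): 3−11=-8≡18 → s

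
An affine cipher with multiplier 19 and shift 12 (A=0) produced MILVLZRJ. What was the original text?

AIPVPNDT

The inverse of 19 mod 26 is 11, since 19·11=209≡1. Apply D(y)=11·(y−12) mod 26:
M(12): 11·(12−12)=0 → A
I(8): 11·(8−12)=-44≡8 → I
L(11): 11·(11−12)=-11≡15 → P
V(21): 11·(21−12)=99≡21 → V
L(11): 11·(11−12)=-11≡15 → P
Z(25): 11·(25−12)=143≡13 → N
R(17): 11·(17−12)=55≡3 → D
J(9): 11·(9−12)=-33≡19 → T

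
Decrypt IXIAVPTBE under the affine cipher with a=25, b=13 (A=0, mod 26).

The inverse of 25 mod 26 is 25, since 25·25=625≡1. Apply D(y)=25·(y−13) mod 26:
I(8): 25·(8−13)=-125≡5 → F
X(23): 25·(23−13)=250≡16 → Q
I(8): 25·(8−13)=-125≡5 → F
A(0): 25·(0−13)=-325≡13 → N
V(21): 25·(21−13)=200≡18 → S
P(15): 25·(15−13)=50≡24 → Y
T(19): 25·(19−13)=150≡20 → U
B(1): 25·(1−13)=-300≡12 → M
E(4): 25·(4−13)=-225≡9 → J

FQFNSYUMJ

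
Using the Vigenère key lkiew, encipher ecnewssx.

pmvisdcf

Repeat the key across the message: lkiewlki
e(4)+l(11): 15 → p
c(2)+k(10): 12 → m
n(13)+i(8): 21 → v
e(4)+e(4): 8 → i
w(22)+w(22): 44≡18 → s
s(18)+l(11): 29≡3 → d
s(18)+k(10): 28≡2 → c
x(23)+i(8): 31≡5 → f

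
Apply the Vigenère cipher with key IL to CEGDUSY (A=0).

Repeat the key across the message: ILILILI
C(2)+I(8): 10 → K
E(4)+L(11): 15 → P
G(6)+I(8): 14 → O
D(3)+L(11): 14 → O
U(20)+I(8): 28≡2 → C
S(18)+L(11): 29≡3 → D
Y(24)+I(8): 32≡6 → G

KPOOCDG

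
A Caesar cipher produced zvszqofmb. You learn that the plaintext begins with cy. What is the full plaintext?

From the crib: z(25)−c(2)=23, so the shift is 23.
Subtract 23 from each ciphertext letter:
z(25): 25−23=2 → c
v(21): 21−23=-2≡24 → y
s(18): 18−23=-5≡21 → v
z(25): 25−23=2 → c
q(16): 16−23=-7≡19 → t
o(14): 14−23=-9≡17 → r
f(5): 5−23=-18≡8 → i
m(12): 12−23=-11≡15 → p
b(1): 1−23=-22≡4 → e

cyvctripe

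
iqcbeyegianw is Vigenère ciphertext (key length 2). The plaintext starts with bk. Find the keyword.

Subtract each crib letter from the matching ciphertext letter (mod 26):
i(8)−b(1)=7 → h
q(16)−k(10)=6 → g

hg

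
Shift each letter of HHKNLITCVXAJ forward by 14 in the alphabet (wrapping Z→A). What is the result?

H(7): 7+14=21 → V
H(7): 7+14=21 → V
K(10): 10+14=24 → Y
N(13): 13+14=27≡1 → B
L(11): 11+14=25 → Z
I(8): 8+14=22 → W
T(19): 19+14=33≡7 → H
C(2): 2+14=16 → Q
V(21): 21+14=35≡9 → J
X(23): 23+14=37≡11 → L
A(0): 0+14=14 → O
J(9): 9+14=23 → X

VVYBZWHQJLOX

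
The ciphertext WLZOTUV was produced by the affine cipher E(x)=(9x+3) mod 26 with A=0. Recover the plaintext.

The inverse of 9 mod 26 is 3, since 9·3=27≡1. Apply D(y)=3·(y−3) mod 26:
W(22): 3·(22−3)=57≡5 → F
L(11): 3·(11−3)=24 → Y
Z(25): 3·(25−3)=66≡14 → O
O(14): 3·(14−3)=33≡7 → H
T(19): 3·(19−3)=48≡22 → W
U(20): 3·(20−3)=51≡25 → Z
V(21): 3·(21−3)=54≡2 → C

FYOHWZC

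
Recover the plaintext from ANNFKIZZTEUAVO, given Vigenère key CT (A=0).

YULMIPXGRLSHTV

Repeat the key across the ciphertext: CTCTCTCTCTCTCT
A(0)−C(2): -2≡24 → Y
N(13)−T(19): -6≡20 → U
N(13)−C(2): 11 → L
F(5)−T(19): -14≡12 → M
K(10)−C(2): 8 → I
I(8)−T(19): -11≡15 → P
Z(25)−C(2): 23 → X
Z(25)−T(19): 6 → G
T(19)−C(2): 17 → R
E(4)−T(19): -15≡11 → L
U(20)−C(2): 18 → S
A(0)−T(19): -19≡7 → H
V(21)−C(2): 19 → T
O(14)−T(19): -5≡21 → V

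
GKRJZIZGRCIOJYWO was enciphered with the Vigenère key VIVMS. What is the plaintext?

LCWXHNRLFKNGOMET

Repeat the key across the ciphertext: VIVMSVIVMSVIVMSV
G(6)−V(21): -15≡11 → L
K(10)−I(8): 2 → C
R(17)−V(21): -4≡22 → W
J(9)−M(12): -3≡23 → X
Z(25)−S(18): 7 → H
I(8)−V(21): -13≡13 → N
Z(25)−I(8): 17 → R
G(6)−V(21): -15≡11 → L
R(17)−M(12): 5 → F
C(2)−S(18): -16≡10 → K
I(8)−V(21): -13≡13 → N
O(14)−I(8): 6 → G
J(9)−V(21): -12≡14 → O
Y(24)−M(12): 12 → M
W(22)−S(18): 4 → E
O(14)−V(21): -7≡19 → T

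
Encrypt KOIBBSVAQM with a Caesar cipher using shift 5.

PTNGGXAFVR

K(10): 10+5=15 → P
O(14): 14+5=19 → T
I(8): 8+5=13 → N
B(1): 1+5=6 → G
B(1): 1+5=6 → G
S(18): 18+5=23 → X
V(21): 21+5=26≡0 → A
A(0): 0+5=5 → F
Q(16): 16+5=21 → V
M(12): 12+5=17 → R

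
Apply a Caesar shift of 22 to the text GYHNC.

CUDJY

G(6): 6+22=28≡2 → C
Y(24): 24+22=46≡20 → U
H(7): 7+22=29≡3 → D
N(13): 13+22=35≡9 → J
C(2): 2+22=24 → Y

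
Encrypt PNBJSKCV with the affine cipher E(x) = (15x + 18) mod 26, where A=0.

JFHXCMWV

P(15): 15·15+18=243≡9 → J
N(13): 15·13+18=213≡5 → F
B(1): 15·1+18=33≡7 → H
J(9): 15·9+18=153≡23 → X
S(18): 15·18+18=288≡2 → C
K(10): 15·10+18=168≡12 → M
C(2): 15·2+18=48≡22 → W
V(21): 15·21+18=333≡21 → V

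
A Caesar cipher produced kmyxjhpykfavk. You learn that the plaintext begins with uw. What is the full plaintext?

uwihtrziupkfu

From the crib: k(10)−u(20)=-10≡16, so the shift is 16.
Subtract 16 from each ciphertext letter:
k(10): 10−16=-6≡20 → u
m(12): 12−16=-4≡22 → w
y(24): 24−16=8 → i
x(23): 23−16=7 → h
j(9): 9−16=-7≡19 → t
h(7): 7−16=-9≡17 → r
p(15): 15−16=-1≡25 → z
y(24): 24−16=8 → i
k(10): 10−16=-6≡20 → u
f(5): 5−16=-11≡15 → p
a(0): 0−16=-16≡10 → k
v(21): 21−16=5 → f
k(10): 10−16=-6≡20 → u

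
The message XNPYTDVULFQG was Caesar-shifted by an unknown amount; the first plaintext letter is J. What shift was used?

From the crib: X(23)−J(9)=14, so the shift is 14.

14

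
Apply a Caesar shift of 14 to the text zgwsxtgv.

nukglhuj

z(25): 25+14=39≡13 → n
g(6): 6+14=20 → u
w(22): 22+14=36≡10 → k
s(18): 18+14=32≡6 → g
x(23): 23+14=37≡11 → l
t(19): 19+14=33≡7 → h
g(6): 6+14=20 → u
v(21): 21+14=35≡9 → j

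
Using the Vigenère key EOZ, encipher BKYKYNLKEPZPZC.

Repeat the key across the message: EOZEOZEOZEOZEO
B(1)+E(4): 5 → F
K(10)+O(14): 24 → Y
Y(24)+Z(25): 49≡23 → X
K(10)+E(4): 14 → O
Y(24)+O(14): 38≡12 → M
N(13)+Z(25): 38≡12 → M
L(11)+E(4): 15 → P
K(10)+O(14): 24 → Y
E(4)+Z(25): 29≡3 → D
P(15)+E(4): 19 → T
Z(25)+O(14): 39≡13 → N
P(15)+Z(25): 40≡14 → O
Z(25)+E(4): 29≡3 → D
C(2)+O(14): 16 → Q

FYXOMMPYDTNODQ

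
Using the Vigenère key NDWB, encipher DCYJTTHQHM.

QFUKGWDRUP

Repeat the key across the message: NDWBNDWBND
D(3)+N(13): 16 → Q
C(2)+D(3): 5 → F
Y(24)+W(22): 46≡20 → U
J(9)+B(1): 10 → K
T(19)+N(13): 32≡6 → G
T(19)+D(3): 22 → W
H(7)+W(22): 29≡3 → D
Q(16)+B(1): 17 → R
H(7)+N(13): 20 → U
M(12)+D(3): 15 → P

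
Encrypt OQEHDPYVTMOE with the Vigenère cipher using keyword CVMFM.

Repeat the key across the message: CVMFMCVMFMCV
O(14)+C(2): 16 → Q
Q(16)+V(21): 37≡11 → L
E(4)+M(12): 16 → Q
H(7)+F(5): 12 → M
D(3)+M(12): 15 → P
P(15)+C(2): 17 → R
Y(24)+V(21): 45≡19 → T
V(21)+M(12): 33≡7 → H
T(19)+F(5): 24 → Y
M(12)+M(12): 24 → Y
O(14)+C(2): 16 → Q
E(4)+V(21): 25 → Z

QLQMPRTHYYQZ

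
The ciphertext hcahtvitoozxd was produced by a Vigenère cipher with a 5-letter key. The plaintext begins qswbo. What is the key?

Subtract each crib letter from the matching ciphertext letter (mod 26):
h(7)−q(16)=-9≡17 → r
c(2)−s(18)=-16≡10 → k
a(0)−w(22)=-22≡4 → e
h(7)−b(1)=6 → g
t(19)−o(14)=5 → f

rkegf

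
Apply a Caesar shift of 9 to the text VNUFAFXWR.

V(21): 21+9=30≡4 → E
N(13): 13+9=22 → W
U(20): 20+9=29≡3 → D
F(5): 5+9=14 → O
A(0): 0+9=9 → J
F(5): 5+9=14 → O
X(23): 23+9=32≡6 → G
W(22): 22+9=31≡5 → F
R(17): 17+9=26≡0 → A

EWDOJOGFA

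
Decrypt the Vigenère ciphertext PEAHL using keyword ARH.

PNTHU

Repeat the key across the ciphertext: ARHAR
P(15)−A(0): 15 → P
E(4)−R(17): -13≡13 → N
A(0)−H(7): -7≡19 → T
H(7)−A(0): 7 → H
L(11)−R(17): -6≡20 → U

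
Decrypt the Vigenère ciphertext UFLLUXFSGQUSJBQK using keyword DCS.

RDTISFCQONSAGZYH

Repeat the key across the ciphertext: DCSDCSDCSDCSDCSD
U(20)−D(3): 17 → R
F(5)−C(2): 3 → D
L(11)−S(18): -7≡19 → T
L(11)−D(3): 8 → I
U(20)−C(2): 18 → S
X(23)−S(18): 5 → F
F(5)−D(3): 2 → C
S(18)−C(2): 16 → Q
G(6)−S(18): -12≡14 → O
Q(16)−D(3): 13 → N
U(20)−C(2): 18 → S
S(18)−S(18): 0 → A
J(9)−D(3): 6 → G
B(1)−C(2): -1≡25 → Z
Q(16)−S(18): -2≡24 → Y
K(10)−D(3): 7 → H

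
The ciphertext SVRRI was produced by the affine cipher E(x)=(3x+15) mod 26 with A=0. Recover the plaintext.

The inverse of 3 mod 26 is 9, since 3·9=27≡1. Apply D(y)=9·(y−15) mod 26:
S(18): 9·(18−15)=27≡1 → B
V(21): 9·(21−15)=54≡2 → C
R(17): 9·(17−15)=18 → S
R(17): 9·(17−15)=18 → S
I(8): 9·(8−15)=-63≡15 → P

BCSSP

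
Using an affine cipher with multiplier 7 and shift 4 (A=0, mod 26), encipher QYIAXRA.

MQIEJTE

Q(16): 7·16+4=116≡12 → M
Y(24): 7·24+4=172≡16 → Q
I(8): 7·8+4=60≡8 → I
A(0): 7·0+4=4 → E
X(23): 7·23+4=165≡9 → J
R(17): 7·17+4=123≡19 → T
A(0): 7·0+4=4 → E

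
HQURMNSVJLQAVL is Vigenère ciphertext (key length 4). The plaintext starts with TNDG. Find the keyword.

Subtract each crib letter from the matching ciphertext letter (mod 26):
H(7)−T(19)=-12≡14 → O
Q(16)−N(13)=3 → D
U(20)−D(3)=17 → R
R(17)−G(6)=11 → L

ODRL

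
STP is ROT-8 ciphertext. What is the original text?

KLH

S(18): 18−8=10 → K
T(19): 19−8=11 → L
P(15): 15−8=7 → H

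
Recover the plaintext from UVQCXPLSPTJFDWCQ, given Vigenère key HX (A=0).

NYJFQSEVIWCIWZVT

Repeat the key across the ciphertext: HXHXHXHXHXHXHXHX
U(20)−H(7): 13 → N
V(21)−X(23): -2≡24 → Y
Q(16)−H(7): 9 → J
C(2)−X(23): -21≡5 → F
X(23)−H(7): 16 → Q
P(15)−X(23): -8≡18 → S
L(11)−H(7): 4 → E
S(18)−X(23): -5≡21 → V
P(15)−H(7): 8 → I
T(19)−X(23): -4≡22 → W
J(9)−H(7): 2 → C
F(5)−X(23): -18≡8 → I
D(3)−H(7): -4≡22 → W
W(22)−X(23): -1≡25 → Z
C(2)−H(7): -5≡21 → V
Q(16)−X(23): -7≡19 → T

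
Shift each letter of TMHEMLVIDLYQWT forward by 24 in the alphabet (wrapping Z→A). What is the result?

T(19): 19+24=43≡17 → R
M(12): 12+24=36≡10 → K
H(7): 7+24=31≡5 → F
E(4): 4+24=28≡2 → C
M(12): 12+24=36≡10 → K
L(11): 11+24=35≡9 → J
V(21): 21+24=45≡19 → T
I(8): 8+24=32≡6 → G
D(3): 3+24=27≡1 → B
L(11): 11+24=35≡9 → J
Y(24): 24+24=48≡22 → W
Q(16): 16+24=40≡14 → O
W(22): 22+24=46≡20 → U
T(19): 19+24=43≡17 → R

RKFCKJTGBJWOUR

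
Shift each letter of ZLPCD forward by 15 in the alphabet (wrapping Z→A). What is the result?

Z(25): 25+15=40≡14 → O
L(11): 11+15=26≡0 → A
P(15): 15+15=30≡4 → E
C(2): 2+15=17 → R
D(3): 3+15=18 → S

OAERS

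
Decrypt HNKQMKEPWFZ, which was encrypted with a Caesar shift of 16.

RXUAWUOZGPJ

H(7): 7−16=-9≡17 → R
N(13): 13−16=-3≡23 → X
K(10): 10−16=-6≡20 → U
Q(16): 16−16=0 → A
M(12): 12−16=-4≡22 → W
K(10): 10−16=-6≡20 → U
E(4): 4−16=-12≡14 → O
P(15): 15−16=-1≡25 → Z
W(22): 22−16=6 → G
F(5): 5−16=-11≡15 → P
Z(25): 25−16=9 → J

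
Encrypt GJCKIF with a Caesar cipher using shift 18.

G(6): 6+18=24 → Y
J(9): 9+18=27≡1 → B
C(2): 2+18=20 → U
K(10): 10+18=28≡2 → C
I(8): 8+18=26≡0 → A
F(5): 5+18=23 → X

YBUCAX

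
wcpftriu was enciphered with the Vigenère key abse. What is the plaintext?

Repeat the key across the ciphertext: abseabse
w(22)−a(0): 22 → w
c(2)−b(1): 1 → b
p(15)−s(18): -3≡23 → x
f(5)−e(4): 1 → b
t(19)−a(0): 19 → t
r(17)−b(1): 16 → q
i(8)−s(18): -10≡16 → q
u(20)−e(4): 16 → q

wbxbtqqq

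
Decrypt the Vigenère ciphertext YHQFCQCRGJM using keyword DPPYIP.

Repeat the key across the ciphertext: DPPYIPDPPYI
Y(24)−D(3): 21 → V
H(7)−P(15): -8≡18 → S
Q(16)−P(15): 1 → B
F(5)−Y(24): -19≡7 → H
C(2)−I(8): -6≡20 → U
Q(16)−P(15): 1 → B
C(2)−D(3): -1≡25 → Z
R(17)−P(15): 2 → C
G(6)−P(15): -9≡17 → R
J(9)−Y(24): -15≡11 → L
M(12)−I(8): 4 → E

VSBHUBZCRLE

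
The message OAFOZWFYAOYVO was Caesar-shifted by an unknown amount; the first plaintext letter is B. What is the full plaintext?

From the crib: O(14)−B(1)=13, so the shift is 13.
Subtract 13 from each ciphertext letter:
O(14): 14−13=1 → B
A(0): 0−13=-13≡13 → N
F(5): 5−13=-8≡18 → S
O(14): 14−13=1 → B
Z(25): 25−13=12 → M
W(22): 22−13=9 → J
F(5): 5−13=-8≡18 → S
Y(24): 24−13=11 → L
A(0): 0−13=-13≡13 → N
O(14): 14−13=1 → B
Y(24): 24−13=11 → L
V(21): 21−13=8 → I
O(14): 14−13=1 → B

BNSBMJSLNBLIB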